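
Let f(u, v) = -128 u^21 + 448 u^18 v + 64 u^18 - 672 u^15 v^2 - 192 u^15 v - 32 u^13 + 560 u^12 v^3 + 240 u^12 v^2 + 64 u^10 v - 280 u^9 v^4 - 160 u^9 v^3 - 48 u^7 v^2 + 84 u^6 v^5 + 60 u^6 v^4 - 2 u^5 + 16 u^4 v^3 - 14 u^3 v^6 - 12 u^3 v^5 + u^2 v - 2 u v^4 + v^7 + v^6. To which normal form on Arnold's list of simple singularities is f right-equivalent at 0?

The Hessian of f at 0 has rank 0. Corank 2; j^3 = u^2*v has shape L^2 M (L != M), so D-series; mu = 7 gives D_7.

D_7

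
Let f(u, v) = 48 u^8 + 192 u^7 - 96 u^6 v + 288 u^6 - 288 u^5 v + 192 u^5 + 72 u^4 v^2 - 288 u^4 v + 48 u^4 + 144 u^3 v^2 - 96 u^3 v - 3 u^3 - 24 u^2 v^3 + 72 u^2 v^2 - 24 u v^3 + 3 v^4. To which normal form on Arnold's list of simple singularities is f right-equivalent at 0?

The Hessian of f at 0 has rank 0. Corank 2; j^3 = -3*u^3 is a perfect cube, so E-series; the 4-jet and mu = 6 give E_6.

E6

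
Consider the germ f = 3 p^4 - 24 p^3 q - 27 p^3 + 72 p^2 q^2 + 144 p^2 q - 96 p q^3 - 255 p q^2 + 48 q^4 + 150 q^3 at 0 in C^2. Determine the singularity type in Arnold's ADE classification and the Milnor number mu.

The Hessian of f at 0 has rank 0. Corank 2; j^3 = -3*(p - 2*q)*(3*p - 5*q)^2 has shape L^2 M (L != M), so D-series; mu = 5 gives D_5.

Type D_5, Milnor number mu = 5.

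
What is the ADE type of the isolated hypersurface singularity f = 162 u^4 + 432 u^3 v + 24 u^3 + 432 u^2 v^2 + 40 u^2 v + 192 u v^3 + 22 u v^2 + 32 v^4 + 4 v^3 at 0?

D_5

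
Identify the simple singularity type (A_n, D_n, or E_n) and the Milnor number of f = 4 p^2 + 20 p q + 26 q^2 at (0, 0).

The Hessian of f at 0 is [[8, 20], [20, 52]] with rank 2, so corank 0. A Groebner basis of the Jacobian ideal J(f) in C{p,q} is {p, q}; counting standard monomials gives mu = 1. Corank 0: nondegenerate Morse point, so A_1.

Type A1, Milnor number mu = 1.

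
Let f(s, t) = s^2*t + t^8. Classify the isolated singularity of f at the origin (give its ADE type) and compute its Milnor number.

The Hessian of f at 0 is [[0, 0], [0, 0]] with rank 0, so corank 2. A Groebner basis of the Jacobian ideal J(f) in C{s,t} is {s^2/8 + t^7, s^3, s*t}; counting standard monomials gives mu = 9. Corank 2; j^3 = s^2*t has shape L^2 M (L != M), so D-series; mu = 9 gives D_9.

Type D_{9}, Milnor number mu = 9.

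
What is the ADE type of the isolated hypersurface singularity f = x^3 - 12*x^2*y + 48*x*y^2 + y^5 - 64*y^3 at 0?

E8

The Hessian of f at 0 is [[0, 0], [0, 0]] with rank 0, so corank 2. A Groebner basis of the Jacobian ideal J(f) in C{x,y} is {y^4, x^2 - 8*x*y + 16*y^2}; counting standard monomials gives mu = 8. Corank 2; j^3 = (x - 4*y)^3 is a perfect cube, so E-series; the 5-jet and mu = 8 give E_8.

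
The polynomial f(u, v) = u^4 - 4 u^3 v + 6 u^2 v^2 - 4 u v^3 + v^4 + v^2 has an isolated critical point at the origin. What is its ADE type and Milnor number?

Type A_3, Milnor number mu = 3.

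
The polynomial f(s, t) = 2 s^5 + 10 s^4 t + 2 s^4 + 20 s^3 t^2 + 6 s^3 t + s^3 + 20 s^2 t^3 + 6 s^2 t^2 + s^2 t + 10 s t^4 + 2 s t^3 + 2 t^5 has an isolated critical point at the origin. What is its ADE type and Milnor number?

Type D_6, Milnor number mu = 6.

The Hessian of f at 0 is [[0, 0], [0, 0]] with rank 0, so corank 2. A Groebner basis of the Jacobian ideal J(f) in C{s,t} is {s^3, s^2*t, -s^2/4 + s*t^2, 7*s^2/4 + s*t + t^3}; counting standard monomials gives mu = 6. Corank 2; j^3 = s^2*(s + t) has shape L^2 M (L != M), so D-series; mu = 6 gives D_6.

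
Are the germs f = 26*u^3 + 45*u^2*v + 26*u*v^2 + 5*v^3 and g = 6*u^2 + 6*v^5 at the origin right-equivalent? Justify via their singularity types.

The Hessian of f at 0 has rank 0. Corank 2; j^3 = (2*u + v)*(13*u^2 + 16*u*v + 5*v^2) splits into three distinct lines over C (the quadratic factor has nonzero discriminant), so D_4. The Hessian of g at 0 has rank 1. Corank 1: A-series; mu = 4 gives A_4. f is D_4 but g is A_4, hence not right-equivalent.

No.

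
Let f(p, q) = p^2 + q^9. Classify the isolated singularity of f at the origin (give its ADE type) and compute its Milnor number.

Type A_{8}, Milnor number mu = 8.

The Hessian of f at 0 has rank 1. Corank 1: A-series; mu = 8 gives A_8.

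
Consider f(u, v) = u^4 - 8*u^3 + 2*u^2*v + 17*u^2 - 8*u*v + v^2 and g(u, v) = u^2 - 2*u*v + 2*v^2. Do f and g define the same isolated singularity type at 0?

The Hessian of f at 0 has rank 2. Corank 0: nondegenerate Morse point, so A_1. The Hessian of g at 0 has rank 2. Corank 0: nondegenerate Morse point, so A_1. Both have type A_1, hence right-equivalent.

Yes.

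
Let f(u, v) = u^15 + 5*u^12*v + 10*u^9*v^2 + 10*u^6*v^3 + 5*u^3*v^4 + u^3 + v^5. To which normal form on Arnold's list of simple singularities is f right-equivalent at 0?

E8

The Hessian of f at 0 has rank 0. Corank 2; j^3 = u^3 is a perfect cube, so E-series; the 5-jet and mu = 8 give E_8.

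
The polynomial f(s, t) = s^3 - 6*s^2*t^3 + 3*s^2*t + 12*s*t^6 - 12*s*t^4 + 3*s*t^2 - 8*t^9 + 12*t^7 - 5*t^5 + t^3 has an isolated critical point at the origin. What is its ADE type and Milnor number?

Type E_{8}, Milnor number mu = 8.

The Hessian of f at 0 has rank 0. Corank 2; j^3 = (s + t)^3 is a perfect cube, so E-series; the 5-jet and mu = 8 give E_8.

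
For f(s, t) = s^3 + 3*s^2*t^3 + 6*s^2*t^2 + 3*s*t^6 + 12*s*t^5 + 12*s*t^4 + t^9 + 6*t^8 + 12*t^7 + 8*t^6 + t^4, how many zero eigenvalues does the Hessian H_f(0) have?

2

Hessian at 0 has rank 0.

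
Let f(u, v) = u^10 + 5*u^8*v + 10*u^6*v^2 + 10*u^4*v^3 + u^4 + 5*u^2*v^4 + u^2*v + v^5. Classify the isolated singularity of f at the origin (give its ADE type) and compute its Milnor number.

Type D6, Milnor number mu = 6.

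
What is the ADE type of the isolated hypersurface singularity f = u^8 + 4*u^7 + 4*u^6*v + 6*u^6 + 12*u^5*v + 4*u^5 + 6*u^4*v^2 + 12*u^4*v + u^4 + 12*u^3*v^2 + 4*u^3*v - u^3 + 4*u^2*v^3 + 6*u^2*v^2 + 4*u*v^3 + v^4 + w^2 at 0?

E_{6}

The Hessian of f at 0 has rank 1. Corank 2; j^3 = -u^3 is a perfect cube, so E-series; the 4-jet and mu = 6 give E_6.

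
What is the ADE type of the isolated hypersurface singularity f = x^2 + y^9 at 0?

A_8

The Hessian of f at 0 is [[2, 0], [0, 0]] with rank 1, so corank 1. A Groebner basis of the Jacobian ideal J(f) in C{x,y} is {y^8, x}; counting standard monomials gives mu = 8. Corank 1: A-series; mu = 8 gives A_8.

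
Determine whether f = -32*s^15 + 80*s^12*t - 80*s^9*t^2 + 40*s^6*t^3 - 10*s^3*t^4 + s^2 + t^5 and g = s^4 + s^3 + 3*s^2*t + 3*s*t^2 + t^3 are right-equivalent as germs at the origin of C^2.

The Hessian of f at 0 is [[2, 0], [0, 0]] with rank 1, so corank 1. A Groebner basis of the Jacobian ideal J(f) in C{s,t} is {t^4, s}; counting standard monomials gives mu = 4. Corank 1: A-series; mu = 4 gives A_4. The Hessian of g at 0 is [[0, 0], [0, 0]] with rank 0, so corank 2. A Groebner basis of the Jacobian ideal J(g) in C{s,t} is {t^4, s*t^2 + 2*t^3/3, s^2 + 2*s*t + t^2}; counting standard monomials gives mu = 6. Corank 2; j^3 = (s + t)^3 is a perfect cube, so E-series; the 4-jet and mu = 6 give E_6. f is A_4 but g is E_6, hence not right-equivalent.

No.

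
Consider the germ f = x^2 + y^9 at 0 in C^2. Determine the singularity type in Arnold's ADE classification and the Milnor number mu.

Type A8, Milnor number mu = 8.

The Hessian of f at 0 is [[2, 0], [0, 0]] with rank 1, so corank 1. A Groebner basis of the Jacobian ideal J(f) in C{x,y} is {y^8, x}; counting standard monomials gives mu = 8. Corank 1: A-series; mu = 8 gives A_8.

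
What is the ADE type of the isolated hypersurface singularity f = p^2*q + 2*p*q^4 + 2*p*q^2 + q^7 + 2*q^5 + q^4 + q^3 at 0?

D5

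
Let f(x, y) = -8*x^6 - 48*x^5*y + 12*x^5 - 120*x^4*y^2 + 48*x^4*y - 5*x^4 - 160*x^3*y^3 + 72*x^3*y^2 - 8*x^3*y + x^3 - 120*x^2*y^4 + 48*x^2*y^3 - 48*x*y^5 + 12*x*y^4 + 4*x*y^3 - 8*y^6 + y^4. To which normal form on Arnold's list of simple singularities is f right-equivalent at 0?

E_6

The Hessian of f at 0 has rank 0. Corank 2; j^3 = x^3 is a perfect cube, so E-series; the 4-jet and mu = 6 give E_6.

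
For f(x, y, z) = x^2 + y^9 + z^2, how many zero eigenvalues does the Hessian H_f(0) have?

1

The Hessian at 0 is [[2, 0, 0], [0, 0, 0], [0, 0, 2]] of rank 2; hence corank 1.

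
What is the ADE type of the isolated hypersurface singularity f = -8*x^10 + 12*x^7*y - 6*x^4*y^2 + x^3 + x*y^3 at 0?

E7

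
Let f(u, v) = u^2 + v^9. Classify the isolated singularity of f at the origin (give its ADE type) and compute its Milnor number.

Type A_8, Milnor number mu = 8.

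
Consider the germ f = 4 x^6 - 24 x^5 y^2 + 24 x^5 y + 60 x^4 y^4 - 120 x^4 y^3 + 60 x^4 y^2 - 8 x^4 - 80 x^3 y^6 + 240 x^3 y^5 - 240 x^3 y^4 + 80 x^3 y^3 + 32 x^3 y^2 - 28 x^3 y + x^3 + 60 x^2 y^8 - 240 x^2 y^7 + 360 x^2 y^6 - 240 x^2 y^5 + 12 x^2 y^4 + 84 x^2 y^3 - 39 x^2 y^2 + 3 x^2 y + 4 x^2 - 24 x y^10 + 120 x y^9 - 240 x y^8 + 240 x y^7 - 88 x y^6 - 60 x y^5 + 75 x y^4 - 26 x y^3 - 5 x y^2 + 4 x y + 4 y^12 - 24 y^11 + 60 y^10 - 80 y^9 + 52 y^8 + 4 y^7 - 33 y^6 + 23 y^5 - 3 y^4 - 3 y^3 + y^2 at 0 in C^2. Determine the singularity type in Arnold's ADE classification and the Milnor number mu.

The Hessian of f at 0 has rank 1. Corank 1: A-series; mu = 2 gives A_2.

Type A_2, Milnor number mu = 2.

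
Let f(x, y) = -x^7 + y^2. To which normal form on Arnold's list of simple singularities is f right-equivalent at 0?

A6

The Hessian of f at 0 is [[0, 0], [0, 2]] with rank 1, so corank 1. A Groebner basis of the Jacobian ideal J(f) in C{x,y} is {x^6, y}; counting standard monomials gives mu = 6. Corank 1: A-series; mu = 6 gives A_6.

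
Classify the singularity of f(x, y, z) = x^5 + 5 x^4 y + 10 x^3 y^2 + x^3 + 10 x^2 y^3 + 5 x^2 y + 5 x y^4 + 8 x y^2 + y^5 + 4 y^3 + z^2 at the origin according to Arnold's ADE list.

The Hessian of f at 0 is [[0, 0, 0], [0, 0, 0], [0, 0, 2]] with rank 1, so corank 2. A Groebner basis of the Jacobian ideal J(f) in C{x,y,z} is {x*y/5 + y^4 + 2*y^2/5, x*y^2 + 2*y^3, x^2 + 3*x*y + 2*y^2, z}; counting standard monomials gives mu = 6. Corank 2; j^3 = (x + y)*(x + 2*y)^2 has shape L^2 M (L != M), so D-series; mu = 6 gives D_6.

D6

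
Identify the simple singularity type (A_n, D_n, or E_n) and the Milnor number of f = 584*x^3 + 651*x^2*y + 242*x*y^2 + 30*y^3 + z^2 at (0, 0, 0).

Type D_4, Milnor number mu = 4.

The Hessian of f at 0 has rank 1. Corank 2; j^3 = (8*x + 3*y)*(73*x^2 + 54*x*y + 10*y^2) splits into three distinct lines over C (the quadratic factor has nonzero discriminant), so D_4.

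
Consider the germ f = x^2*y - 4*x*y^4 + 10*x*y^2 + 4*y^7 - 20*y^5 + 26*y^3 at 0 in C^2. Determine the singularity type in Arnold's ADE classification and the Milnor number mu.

Type D4, Milnor number mu = 4.

The Hessian of f at 0 is [[0, 0], [0, 0]] with rank 0, so corank 2. A Groebner basis of the Jacobian ideal J(f) in C{x,y} is {y^3, x^2 - 22*y^2, x*y + 5*y^2}; counting standard monomials gives mu = 4. Corank 2; j^3 = y*(x^2 + 10*x*y + 26*y^2) splits into three distinct lines over C (the quadratic factor has nonzero discriminant), so D_4.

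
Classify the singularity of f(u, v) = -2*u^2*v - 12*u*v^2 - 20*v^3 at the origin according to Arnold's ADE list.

The Hessian of f at 0 has rank 0. Corank 2; j^3 = -2*v*(u^2 + 6*u*v + 10*v^2) splits into three distinct lines over C (the quadratic factor has nonzero discriminant), so D_4.

D_{4}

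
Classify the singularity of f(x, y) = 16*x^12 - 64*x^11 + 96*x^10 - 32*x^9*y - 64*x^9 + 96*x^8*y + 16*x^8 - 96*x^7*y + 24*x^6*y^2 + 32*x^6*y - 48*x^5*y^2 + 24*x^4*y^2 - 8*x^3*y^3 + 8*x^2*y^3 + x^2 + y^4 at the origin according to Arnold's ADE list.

A3

The Hessian of f at 0 is [[2, 0], [0, 0]] with rank 1, so corank 1. A Groebner basis of the Jacobian ideal J(f) in C{x,y} is {y^3, x}; counting standard monomials gives mu = 3. Corank 1: A-series; mu = 3 gives A_3.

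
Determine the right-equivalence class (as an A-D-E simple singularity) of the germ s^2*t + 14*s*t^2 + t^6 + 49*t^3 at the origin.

The Hessian of f at 0 is [[0, 0], [0, 0]] with rank 0, so corank 2. A Groebner basis of the Jacobian ideal J(f) in C{s,t} is {s^2/6 + t^5 - 49*t^2/6, s^3 + 343*t^3, s*t + 7*t^2}; counting standard monomials gives mu = 7. Corank 2; j^3 = t*(s + 7*t)^2 has shape L^2 M (L != M), so D-series; mu = 7 gives D_7.

D_{7}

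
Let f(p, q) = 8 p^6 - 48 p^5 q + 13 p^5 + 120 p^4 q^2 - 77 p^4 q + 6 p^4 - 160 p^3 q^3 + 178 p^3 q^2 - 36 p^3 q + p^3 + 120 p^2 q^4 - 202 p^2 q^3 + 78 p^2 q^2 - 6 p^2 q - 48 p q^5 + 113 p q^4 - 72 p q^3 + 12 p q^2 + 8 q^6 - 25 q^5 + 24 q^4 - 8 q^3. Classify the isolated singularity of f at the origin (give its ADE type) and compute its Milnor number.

Type E_{8}, Milnor number mu = 8.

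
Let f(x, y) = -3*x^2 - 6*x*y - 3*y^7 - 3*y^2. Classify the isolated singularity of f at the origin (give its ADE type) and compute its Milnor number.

The Hessian of f at 0 has rank 1. Corank 1: A-series; mu = 6 gives A_6.

Type A6, Milnor number mu = 6.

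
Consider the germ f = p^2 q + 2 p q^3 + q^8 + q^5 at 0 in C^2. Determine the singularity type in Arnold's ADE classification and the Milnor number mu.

Type D_9, Milnor number mu = 9.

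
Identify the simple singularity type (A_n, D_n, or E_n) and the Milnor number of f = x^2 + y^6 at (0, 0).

Type A_{5}, Milnor number mu = 5.

The Hessian of f at 0 has rank 1. Corank 1: A-series; mu = 5 gives A_5.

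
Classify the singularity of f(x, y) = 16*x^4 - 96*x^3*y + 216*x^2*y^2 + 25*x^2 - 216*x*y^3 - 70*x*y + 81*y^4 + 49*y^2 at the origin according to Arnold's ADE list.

The Hessian of f at 0 has rank 1. Corank 1: A-series; mu = 3 gives A_3.

A3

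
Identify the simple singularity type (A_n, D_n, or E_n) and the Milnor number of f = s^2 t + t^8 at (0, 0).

The Hessian of f at 0 is [[0, 0], [0, 0]] with rank 0, so corank 2. A Groebner basis of the Jacobian ideal J(f) in C{s,t} is {s^2/8 + t^7, s^3, s*t}; counting standard monomials gives mu = 9. Corank 2; j^3 = s^2*t has shape L^2 M (L != M), so D-series; mu = 9 gives D_9.

Type D_9, Milnor number mu = 9.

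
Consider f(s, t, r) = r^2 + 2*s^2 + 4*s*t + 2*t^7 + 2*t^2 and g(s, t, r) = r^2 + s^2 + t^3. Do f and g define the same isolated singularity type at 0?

No.

The Hessian of f at 0 has rank 2. Corank 1: A-series; mu = 6 gives A_6. The Hessian of g at 0 has rank 2. Corank 1: A-series; mu = 2 gives A_2. f is A_6 but g is A_2, hence not right-equivalent.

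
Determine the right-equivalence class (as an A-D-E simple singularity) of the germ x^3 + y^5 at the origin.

E8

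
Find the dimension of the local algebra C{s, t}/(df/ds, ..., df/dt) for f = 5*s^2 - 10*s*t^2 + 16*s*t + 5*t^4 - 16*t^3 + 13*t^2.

1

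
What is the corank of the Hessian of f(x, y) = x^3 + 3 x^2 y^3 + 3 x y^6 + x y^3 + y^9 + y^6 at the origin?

Hessian at 0 has rank 0.

2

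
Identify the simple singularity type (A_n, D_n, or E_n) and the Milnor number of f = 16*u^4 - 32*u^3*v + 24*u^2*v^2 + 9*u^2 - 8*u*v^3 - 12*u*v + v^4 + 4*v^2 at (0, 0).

Type A_3, Milnor number mu = 3.

The Hessian of f at 0 is [[18, -12], [-12, 8]] with rank 1, so corank 1. A Groebner basis of the Jacobian ideal J(f) in C{u,v} is {v^3, u - 2*v/3}; counting standard monomials gives mu = 3. Corank 1: A-series; mu = 3 gives A_3.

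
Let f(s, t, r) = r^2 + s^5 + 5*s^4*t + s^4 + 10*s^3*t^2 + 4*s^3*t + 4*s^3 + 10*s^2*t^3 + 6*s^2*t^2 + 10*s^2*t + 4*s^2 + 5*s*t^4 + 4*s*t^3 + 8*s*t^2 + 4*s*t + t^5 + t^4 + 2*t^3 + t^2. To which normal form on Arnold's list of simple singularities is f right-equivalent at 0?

The Hessian of f at 0 has rank 2. Corank 1: A-series; mu = 4 gives A_4.

A_4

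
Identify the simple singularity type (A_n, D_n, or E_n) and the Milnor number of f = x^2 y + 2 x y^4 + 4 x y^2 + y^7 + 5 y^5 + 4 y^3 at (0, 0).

Type D_6, Milnor number mu = 6.

The Hessian of f at 0 has rank 0. Corank 2; j^3 = y*(x + 2*y)^2 has shape L^2 M (L != M), so D-series; mu = 6 gives D_6.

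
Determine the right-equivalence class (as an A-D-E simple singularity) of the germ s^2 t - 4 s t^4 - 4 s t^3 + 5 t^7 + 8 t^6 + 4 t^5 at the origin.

D_{8}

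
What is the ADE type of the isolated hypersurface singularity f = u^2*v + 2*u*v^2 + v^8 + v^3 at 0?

The Hessian of f at 0 is [[0, 0], [0, 0]] with rank 0, so corank 2. A Groebner basis of the Jacobian ideal J(f) in C{u,v} is {u^2/8 + v^7 - v^2/8, u^3 + v^3, u*v + v^2}; counting standard monomials gives mu = 9. Corank 2; j^3 = v*(u + v)^2 has shape L^2 M (L != M), so D-series; mu = 9 gives D_9.

D_9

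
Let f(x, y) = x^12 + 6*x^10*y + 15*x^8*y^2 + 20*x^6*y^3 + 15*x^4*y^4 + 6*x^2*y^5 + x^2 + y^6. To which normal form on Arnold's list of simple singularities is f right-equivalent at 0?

A_{5}

The Hessian of f at 0 is [[2, 0], [0, 0]] with rank 1, so corank 1. A Groebner basis of the Jacobian ideal J(f) in C{x,y} is {y^5, x}; counting standard monomials gives mu = 5. Corank 1: A-series; mu = 5 gives A_5.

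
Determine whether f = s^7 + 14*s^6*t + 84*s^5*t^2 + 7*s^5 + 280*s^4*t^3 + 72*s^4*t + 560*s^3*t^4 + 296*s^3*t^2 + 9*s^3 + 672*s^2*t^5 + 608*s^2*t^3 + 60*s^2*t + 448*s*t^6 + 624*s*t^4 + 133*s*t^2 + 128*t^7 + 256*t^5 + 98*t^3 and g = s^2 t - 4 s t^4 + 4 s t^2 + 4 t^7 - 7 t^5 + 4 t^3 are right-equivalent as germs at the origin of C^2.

Yes.

The Hessian of f at 0 is [[0, 0], [0, 0]] with rank 0, so corank 2. A Groebner basis of the Jacobian ideal J(f) in C{s,t} is {243*s*t/2 + t^4 + 567*t^2/2, s*t^2 + 7*t^3/3, s^2 + 23*s*t/6 + 7*t^2/2}; counting standard monomials gives mu = 6. Corank 2; j^3 = (s + 2*t)*(3*s + 7*t)^2 has shape L^2 M (L != M), so D-series; mu = 6 gives D_6. The Hessian of g at 0 is [[0, 0], [0, 0]] with rank 0, so corank 2. A Groebner basis of the Jacobian ideal J(g) in C{s,t} is {-s*t/2 + t^4 - t^2, s*t^2 + 2*t^3, s^2 + 13*s*t/2 + 9*t^2}; counting standard monomials gives mu = 6. Corank 2; j^3 = t*(s + 2*t)^2 has shape L^2 M (L != M), so D-series; mu = 6 gives D_6. Both have type D_6, hence right-equivalent.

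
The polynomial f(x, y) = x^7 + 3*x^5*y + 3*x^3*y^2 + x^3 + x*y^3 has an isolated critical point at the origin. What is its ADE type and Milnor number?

The Hessian of f at 0 is [[0, 0], [0, 0]] with rank 0, so corank 2. A Groebner basis of the Jacobian ideal J(f) in C{x,y} is {x^3, x*y^2, 3*x^2 + y^3}; counting standard monomials gives mu = 7. Corank 2; j^3 = x^3 is a perfect cube, so E-series; the 4-jet and mu = 7 give E_7.

Type E7, Milnor number mu = 7.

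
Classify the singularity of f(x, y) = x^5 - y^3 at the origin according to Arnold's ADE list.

The Hessian of f at 0 is [[0, 0], [0, 0]] with rank 0, so corank 2. A Groebner basis of the Jacobian ideal J(f) in C{x,y} is {x^4, y^2}; counting standard monomials gives mu = 8. Corank 2; j^3 = -y^3 is a perfect cube, so E-series; the 5-jet and mu = 8 give E_8.

E8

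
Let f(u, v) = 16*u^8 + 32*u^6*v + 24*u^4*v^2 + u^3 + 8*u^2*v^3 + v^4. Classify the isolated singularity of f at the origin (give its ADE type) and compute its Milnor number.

Type E_{6}, Milnor number mu = 6.

The Hessian of f at 0 is [[0, 0], [0, 0]] with rank 0, so corank 2. A Groebner basis of the Jacobian ideal J(f) in C{u,v} is {v^3, u^2}; counting standard monomials gives mu = 6. Corank 2; j^3 = u^3 is a perfect cube, so E-series; the 4-jet and mu = 6 give E_6.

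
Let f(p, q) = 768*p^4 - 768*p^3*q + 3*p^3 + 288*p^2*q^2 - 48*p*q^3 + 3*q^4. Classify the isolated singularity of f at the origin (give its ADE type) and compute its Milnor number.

The Hessian of f at 0 has rank 0. Corank 2; j^3 = 3*p^3 is a perfect cube, so E-series; the 4-jet and mu = 6 give E_6.

Type E6, Milnor number mu = 6.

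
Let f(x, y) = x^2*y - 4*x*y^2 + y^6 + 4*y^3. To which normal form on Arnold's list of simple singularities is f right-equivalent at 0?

The Hessian of f at 0 has rank 0. Corank 2; j^3 = y*(x - 2*y)^2 has shape L^2 M (L != M), so D-series; mu = 7 gives D_7.

D7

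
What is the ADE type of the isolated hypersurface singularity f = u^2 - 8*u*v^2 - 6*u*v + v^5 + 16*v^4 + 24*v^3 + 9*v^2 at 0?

A_4

The Hessian of f at 0 has rank 1. Corank 1: A-series; mu = 4 gives A_4.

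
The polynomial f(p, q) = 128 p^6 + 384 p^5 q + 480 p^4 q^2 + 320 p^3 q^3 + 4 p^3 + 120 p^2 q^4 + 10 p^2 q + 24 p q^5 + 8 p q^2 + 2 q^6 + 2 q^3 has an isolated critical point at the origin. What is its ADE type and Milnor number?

Type D_7, Milnor number mu = 7.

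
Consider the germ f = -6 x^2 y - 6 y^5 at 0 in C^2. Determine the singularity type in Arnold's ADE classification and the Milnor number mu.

Type D_{6}, Milnor number mu = 6.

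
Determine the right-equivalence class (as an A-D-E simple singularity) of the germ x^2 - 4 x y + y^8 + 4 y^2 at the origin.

The Hessian of f at 0 has rank 1. Corank 1: A-series; mu = 7 gives A_7.

A_7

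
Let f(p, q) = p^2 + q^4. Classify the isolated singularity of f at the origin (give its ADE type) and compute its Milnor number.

Type A_3, Milnor number mu = 3.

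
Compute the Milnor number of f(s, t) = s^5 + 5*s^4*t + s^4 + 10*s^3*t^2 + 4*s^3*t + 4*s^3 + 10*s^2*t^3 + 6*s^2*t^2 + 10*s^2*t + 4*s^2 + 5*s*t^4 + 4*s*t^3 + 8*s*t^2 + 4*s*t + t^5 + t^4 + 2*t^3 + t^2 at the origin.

4

The Hessian of f at 0 is [[8, 4], [4, 2]] with rank 1, so corank 1. A Groebner basis of the Jacobian ideal J(f) in C{s,t} is {-16*s + t^3 - 2*t^2 - 8*t, s^2 - 2*s - t^2/2 - t, s*t + 2*s + 3*t^2/4 + t}; counting standard monomials gives mu = 4. Corank 1: A-series; mu = 4 gives A_4.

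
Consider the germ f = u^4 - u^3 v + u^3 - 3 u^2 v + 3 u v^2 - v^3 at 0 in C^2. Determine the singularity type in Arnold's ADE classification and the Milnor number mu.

Type E_7, Milnor number mu = 7.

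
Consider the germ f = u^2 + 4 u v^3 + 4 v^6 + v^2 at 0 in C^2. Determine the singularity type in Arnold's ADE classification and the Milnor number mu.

The Hessian of f at 0 has rank 2. Corank 0: nondegenerate Morse point, so A_1.

Type A_1, Milnor number mu = 1.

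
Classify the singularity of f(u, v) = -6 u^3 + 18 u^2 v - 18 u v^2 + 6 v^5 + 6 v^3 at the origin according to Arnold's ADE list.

The Hessian of f at 0 has rank 0. Corank 2; j^3 = -6*(u - v)^3 is a perfect cube, so E-series; the 5-jet and mu = 8 give E_8.

E_8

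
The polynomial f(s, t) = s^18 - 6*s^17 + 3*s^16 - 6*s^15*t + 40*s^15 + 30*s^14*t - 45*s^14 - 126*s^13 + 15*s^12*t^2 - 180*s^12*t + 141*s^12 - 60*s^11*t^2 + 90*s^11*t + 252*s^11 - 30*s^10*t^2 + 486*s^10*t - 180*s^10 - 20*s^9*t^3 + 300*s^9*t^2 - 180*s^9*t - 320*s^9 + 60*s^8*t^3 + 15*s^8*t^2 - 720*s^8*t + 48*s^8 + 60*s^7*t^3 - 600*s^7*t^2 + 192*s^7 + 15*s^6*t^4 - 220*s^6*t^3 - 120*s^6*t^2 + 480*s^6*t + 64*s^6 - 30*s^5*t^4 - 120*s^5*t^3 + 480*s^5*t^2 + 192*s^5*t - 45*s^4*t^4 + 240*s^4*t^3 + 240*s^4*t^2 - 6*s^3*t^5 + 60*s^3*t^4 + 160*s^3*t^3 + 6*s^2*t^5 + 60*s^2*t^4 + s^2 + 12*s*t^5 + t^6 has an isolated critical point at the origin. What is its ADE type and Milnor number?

Type A5, Milnor number mu = 5.

The Hessian of f at 0 is [[2, 0], [0, 0]] with rank 1, so corank 1. A Groebner basis of the Jacobian ideal J(f) in C{s,t} is {t^5, s}; counting standard monomials gives mu = 5. Corank 1: A-series; mu = 5 gives A_5.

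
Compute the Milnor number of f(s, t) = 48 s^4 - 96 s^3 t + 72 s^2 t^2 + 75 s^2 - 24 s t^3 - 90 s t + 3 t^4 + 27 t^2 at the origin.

The Hessian of f at 0 has rank 1. Corank 1: A-series; mu = 3 gives A_3.

3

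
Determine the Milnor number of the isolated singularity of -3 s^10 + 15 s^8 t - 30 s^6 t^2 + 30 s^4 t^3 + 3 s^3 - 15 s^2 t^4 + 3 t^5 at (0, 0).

The Hessian of f at 0 is [[0, 0], [0, 0]] with rank 0, so corank 2. A Groebner basis of the Jacobian ideal J(f) in C{s,t} is {t^4, s^2}; counting standard monomials gives mu = 8. Corank 2; j^3 = 3*s^3 is a perfect cube, so E-series; the 5-jet and mu = 8 give E_8.

8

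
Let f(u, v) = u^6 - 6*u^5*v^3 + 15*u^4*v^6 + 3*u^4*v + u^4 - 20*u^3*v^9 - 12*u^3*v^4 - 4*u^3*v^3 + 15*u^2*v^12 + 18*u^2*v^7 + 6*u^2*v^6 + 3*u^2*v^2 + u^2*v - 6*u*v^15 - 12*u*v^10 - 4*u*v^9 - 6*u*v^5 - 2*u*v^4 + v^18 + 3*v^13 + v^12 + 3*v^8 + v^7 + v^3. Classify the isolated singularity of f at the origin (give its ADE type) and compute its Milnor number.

Type D_4, Milnor number mu = 4.

The Hessian of f at 0 has rank 0. Corank 2; j^3 = v*(u^2 + v^2) splits into three distinct lines over C (the quadratic factor has nonzero discriminant), so D_4.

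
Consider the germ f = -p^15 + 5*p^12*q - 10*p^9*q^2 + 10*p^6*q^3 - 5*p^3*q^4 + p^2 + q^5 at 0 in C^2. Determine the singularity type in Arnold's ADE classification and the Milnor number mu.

Type A_{4}, Milnor number mu = 4.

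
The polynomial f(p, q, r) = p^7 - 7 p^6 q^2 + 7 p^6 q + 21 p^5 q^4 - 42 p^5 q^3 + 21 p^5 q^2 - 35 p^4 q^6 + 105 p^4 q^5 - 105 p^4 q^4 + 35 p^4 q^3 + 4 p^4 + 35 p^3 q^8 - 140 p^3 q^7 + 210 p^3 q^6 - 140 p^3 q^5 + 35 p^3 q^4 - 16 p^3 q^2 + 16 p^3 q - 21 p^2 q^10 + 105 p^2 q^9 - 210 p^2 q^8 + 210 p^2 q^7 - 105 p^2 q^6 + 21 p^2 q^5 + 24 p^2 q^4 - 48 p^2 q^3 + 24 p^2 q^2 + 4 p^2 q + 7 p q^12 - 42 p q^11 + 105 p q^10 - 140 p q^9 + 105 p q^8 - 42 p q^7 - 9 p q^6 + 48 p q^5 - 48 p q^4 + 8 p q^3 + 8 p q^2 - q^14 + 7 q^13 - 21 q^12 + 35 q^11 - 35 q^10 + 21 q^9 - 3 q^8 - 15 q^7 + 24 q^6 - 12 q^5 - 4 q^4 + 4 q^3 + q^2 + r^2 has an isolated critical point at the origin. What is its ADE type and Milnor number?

Type A6, Milnor number mu = 6.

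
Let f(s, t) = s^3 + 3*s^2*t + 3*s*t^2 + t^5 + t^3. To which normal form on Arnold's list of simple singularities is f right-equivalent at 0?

E8

The Hessian of f at 0 is [[0, 0], [0, 0]] with rank 0, so corank 2. A Groebner basis of the Jacobian ideal J(f) in C{s,t} is {t^4, s^2 + 2*s*t + t^2}; counting standard monomials gives mu = 8. Corank 2; j^3 = (s + t)^3 is a perfect cube, so E-series; the 5-jet and mu = 8 give E_8.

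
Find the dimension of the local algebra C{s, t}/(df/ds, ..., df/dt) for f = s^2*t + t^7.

The Hessian of f at 0 has rank 0. Corank 2; j^3 = s^2*t has shape L^2 M (L != M), so D-series; mu = 8 gives D_8.

8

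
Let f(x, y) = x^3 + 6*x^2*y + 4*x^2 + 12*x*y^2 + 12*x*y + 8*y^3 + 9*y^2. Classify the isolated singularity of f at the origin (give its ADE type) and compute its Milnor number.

Type A_2, Milnor number mu = 2.

The Hessian of f at 0 has rank 1. Corank 1: A-series; mu = 2 gives A_2.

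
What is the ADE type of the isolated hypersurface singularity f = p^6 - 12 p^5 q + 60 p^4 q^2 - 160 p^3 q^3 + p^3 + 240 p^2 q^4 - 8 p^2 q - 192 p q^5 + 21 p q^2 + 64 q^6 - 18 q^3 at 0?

D_{7}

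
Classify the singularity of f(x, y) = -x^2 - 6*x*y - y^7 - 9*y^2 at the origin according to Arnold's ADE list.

A6

The Hessian of f at 0 has rank 1. Corank 1: A-series; mu = 6 gives A_6.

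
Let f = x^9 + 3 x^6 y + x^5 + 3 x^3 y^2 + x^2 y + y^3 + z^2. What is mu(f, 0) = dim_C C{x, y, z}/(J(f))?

The Hessian of f at 0 is [[0, 0, 0], [0, 0, 0], [0, 0, 2]] with rank 1, so corank 2. A Groebner basis of the Jacobian ideal J(f) in C{x,y,z} is {y^3, x^2 + 3*y^2, x*y, z}; counting standard monomials gives mu = 4. Corank 2; j^3 = y*(x^2 + y^2) splits into three distinct lines over C (the quadratic factor has nonzero discriminant), so D_4.

4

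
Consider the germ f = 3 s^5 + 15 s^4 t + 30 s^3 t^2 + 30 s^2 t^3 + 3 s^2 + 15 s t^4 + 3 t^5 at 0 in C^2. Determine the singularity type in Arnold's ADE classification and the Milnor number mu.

Type A_4, Milnor number mu = 4.

The Hessian of f at 0 has rank 1. Corank 1: A-series; mu = 4 gives A_4.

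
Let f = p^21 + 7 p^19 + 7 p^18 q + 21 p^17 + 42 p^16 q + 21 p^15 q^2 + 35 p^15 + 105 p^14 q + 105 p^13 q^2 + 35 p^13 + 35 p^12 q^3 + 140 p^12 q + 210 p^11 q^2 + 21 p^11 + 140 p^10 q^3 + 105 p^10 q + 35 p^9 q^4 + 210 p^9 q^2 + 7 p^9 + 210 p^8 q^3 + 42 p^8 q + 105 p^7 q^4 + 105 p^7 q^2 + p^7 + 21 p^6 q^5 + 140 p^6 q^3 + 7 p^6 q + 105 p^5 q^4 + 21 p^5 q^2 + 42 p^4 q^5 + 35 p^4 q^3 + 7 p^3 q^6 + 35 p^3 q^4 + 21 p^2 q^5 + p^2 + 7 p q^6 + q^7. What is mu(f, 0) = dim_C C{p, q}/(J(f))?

The Hessian of f at 0 has rank 1. Corank 1: A-series; mu = 6 gives A_6.

6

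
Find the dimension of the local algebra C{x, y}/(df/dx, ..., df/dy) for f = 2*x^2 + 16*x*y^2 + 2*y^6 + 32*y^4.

The Hessian of f at 0 has rank 1. Corank 1: A-series; mu = 5 gives A_5.

5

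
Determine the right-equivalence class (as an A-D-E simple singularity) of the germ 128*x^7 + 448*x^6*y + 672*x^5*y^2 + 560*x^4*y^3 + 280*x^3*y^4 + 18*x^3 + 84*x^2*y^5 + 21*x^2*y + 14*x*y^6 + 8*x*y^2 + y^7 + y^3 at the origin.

D8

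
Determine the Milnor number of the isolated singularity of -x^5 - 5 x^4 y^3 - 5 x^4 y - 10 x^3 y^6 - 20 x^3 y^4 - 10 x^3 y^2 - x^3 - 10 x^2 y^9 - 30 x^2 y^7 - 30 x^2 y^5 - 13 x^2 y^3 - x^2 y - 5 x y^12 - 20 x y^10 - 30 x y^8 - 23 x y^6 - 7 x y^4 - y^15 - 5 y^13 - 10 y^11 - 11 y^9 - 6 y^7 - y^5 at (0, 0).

6

The Hessian of f at 0 is [[0, 0], [0, 0]] with rank 0, so corank 2. A Groebner basis of the Jacobian ideal J(f) in C{x,y} is {-x*y/4 + y^4, x*y^2, x^2 + 5*x*y/4}; counting standard monomials gives mu = 6. Corank 2; j^3 = -x^2*(x + y) has shape L^2 M (L != M), so D-series; mu = 6 gives D_6.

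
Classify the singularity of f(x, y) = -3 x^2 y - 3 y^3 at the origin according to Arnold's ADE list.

D_{4}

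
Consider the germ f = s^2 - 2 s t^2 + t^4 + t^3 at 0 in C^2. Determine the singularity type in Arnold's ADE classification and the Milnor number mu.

The Hessian of f at 0 has rank 1. Corank 1: A-series; mu = 2 gives A_2.

Type A_{2}, Milnor number mu = 2.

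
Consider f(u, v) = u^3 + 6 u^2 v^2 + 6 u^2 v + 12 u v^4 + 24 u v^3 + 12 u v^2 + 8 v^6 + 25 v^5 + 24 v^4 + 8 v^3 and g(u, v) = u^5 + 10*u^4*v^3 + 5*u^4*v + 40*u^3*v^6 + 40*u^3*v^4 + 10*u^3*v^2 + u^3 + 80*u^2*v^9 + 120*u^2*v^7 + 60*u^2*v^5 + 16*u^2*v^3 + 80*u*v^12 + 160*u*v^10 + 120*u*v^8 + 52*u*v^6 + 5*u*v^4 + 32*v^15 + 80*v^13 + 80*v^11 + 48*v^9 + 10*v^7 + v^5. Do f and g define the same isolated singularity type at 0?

Yes.

The Hessian of f at 0 has rank 0. Corank 2; j^3 = (u + 2*v)^3 is a perfect cube, so E-series; the 5-jet and mu = 8 give E_8. The Hessian of g at 0 has rank 0. Corank 2; j^3 = u^3 is a perfect cube, so E-series; the 5-jet and mu = 8 give E_8. Both have type E_8, hence right-equivalent.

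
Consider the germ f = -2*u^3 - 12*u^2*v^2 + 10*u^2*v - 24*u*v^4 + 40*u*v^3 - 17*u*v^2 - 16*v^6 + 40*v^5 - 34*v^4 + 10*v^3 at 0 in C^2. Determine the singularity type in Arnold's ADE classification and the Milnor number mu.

The Hessian of f at 0 is [[0, 0], [0, 0]] with rank 0, so corank 2. A Groebner basis of the Jacobian ideal J(f) in C{u,v} is {v^3, u^2 - 11*v^2/2, u*v - 5*v^2/2}; counting standard monomials gives mu = 4. Corank 2; j^3 = -(u - 2*v)*(2*u^2 - 6*u*v + 5*v^2) splits into three distinct lines over C (the quadratic factor has nonzero discriminant), so D_4.

Type D_{4}, Milnor number mu = 4.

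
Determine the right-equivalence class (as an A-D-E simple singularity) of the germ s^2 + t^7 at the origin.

The Hessian of f at 0 is [[2, 0], [0, 0]] with rank 1, so corank 1. A Groebner basis of the Jacobian ideal J(f) in C{s,t} is {t^6, s}; counting standard monomials gives mu = 6. Corank 1: A-series; mu = 6 gives A_6.

A_{6}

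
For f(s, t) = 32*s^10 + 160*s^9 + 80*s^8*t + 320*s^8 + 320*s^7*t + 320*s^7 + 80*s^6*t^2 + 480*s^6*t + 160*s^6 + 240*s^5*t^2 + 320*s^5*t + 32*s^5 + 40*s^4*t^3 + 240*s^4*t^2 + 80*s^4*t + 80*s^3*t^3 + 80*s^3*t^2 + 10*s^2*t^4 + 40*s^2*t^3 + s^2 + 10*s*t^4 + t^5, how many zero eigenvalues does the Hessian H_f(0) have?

1

Hessian at 0 has rank 1.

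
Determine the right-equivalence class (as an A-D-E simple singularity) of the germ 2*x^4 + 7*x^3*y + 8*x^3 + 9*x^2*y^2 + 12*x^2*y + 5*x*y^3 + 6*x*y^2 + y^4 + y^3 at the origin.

E_7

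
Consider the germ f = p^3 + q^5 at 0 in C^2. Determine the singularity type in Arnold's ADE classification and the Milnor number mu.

The Hessian of f at 0 is [[0, 0], [0, 0]] with rank 0, so corank 2. A Groebner basis of the Jacobian ideal J(f) in C{p,q} is {q^4, p^2}; counting standard monomials gives mu = 8. Corank 2; j^3 = p^3 is a perfect cube, so E-series; the 5-jet and mu = 8 give E_8.

Type E_8, Milnor number mu = 8.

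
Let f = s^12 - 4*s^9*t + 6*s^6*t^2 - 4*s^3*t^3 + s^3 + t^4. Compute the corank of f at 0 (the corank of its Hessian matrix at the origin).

Hessian at 0 has rank 0.

2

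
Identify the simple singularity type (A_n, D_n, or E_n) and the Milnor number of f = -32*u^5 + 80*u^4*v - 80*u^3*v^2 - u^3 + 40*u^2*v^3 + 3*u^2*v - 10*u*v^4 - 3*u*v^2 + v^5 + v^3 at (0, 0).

Type E8, Milnor number mu = 8.

The Hessian of f at 0 has rank 0. Corank 2; j^3 = -(u - v)^3 is a perfect cube, so E-series; the 5-jet and mu = 8 give E_8.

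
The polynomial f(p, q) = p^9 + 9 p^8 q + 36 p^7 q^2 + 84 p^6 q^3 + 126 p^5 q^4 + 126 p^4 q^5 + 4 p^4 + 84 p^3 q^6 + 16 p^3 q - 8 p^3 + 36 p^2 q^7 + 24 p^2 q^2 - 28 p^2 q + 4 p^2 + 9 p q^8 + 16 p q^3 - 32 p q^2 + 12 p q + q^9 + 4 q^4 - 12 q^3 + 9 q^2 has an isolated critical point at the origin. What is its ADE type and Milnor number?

The Hessian of f at 0 is [[8, 12], [12, 18]] with rank 1, so corank 1. A Groebner basis of the Jacobian ideal J(f) in C{p,q} is {168*p*q^2 + 288*p*q + 112*p + q^5 - 5*q^4 + 208*q^3 + 404*q^2 + 168*q, p*q^3 + 5*p*q^2 + 6*p*q + 2*p + 9*q^4/8 + 13*q^3/2 + 17*q^2/2 + 3*q, p^2 + 2*p*q - p + q^2 - 3*q/2}; counting standard monomials gives mu = 8. Corank 1: A-series; mu = 8 gives A_8.

Type A_{8}, Milnor number mu = 8.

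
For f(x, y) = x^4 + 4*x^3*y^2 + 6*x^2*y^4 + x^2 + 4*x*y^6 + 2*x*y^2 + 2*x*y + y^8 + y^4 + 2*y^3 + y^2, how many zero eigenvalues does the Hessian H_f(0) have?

The Hessian at 0 is [[2, 2], [2, 2]] of rank 1; hence corank 1.

1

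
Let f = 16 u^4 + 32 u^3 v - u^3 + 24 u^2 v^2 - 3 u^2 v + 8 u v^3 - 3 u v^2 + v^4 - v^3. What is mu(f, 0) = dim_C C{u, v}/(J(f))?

The Hessian of f at 0 is [[0, 0], [0, 0]] with rank 0, so corank 2. A Groebner basis of the Jacobian ideal J(f) in C{u,v} is {v^4, u*v^2 + 5*v^3/6, u^2 + 2*u*v + v^2}; counting standard monomials gives mu = 6. Corank 2; j^3 = -(u + v)^3 is a perfect cube, so E-series; the 4-jet and mu = 6 give E_6.

6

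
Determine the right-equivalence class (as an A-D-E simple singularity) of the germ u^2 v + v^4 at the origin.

D_{5}

The Hessian of f at 0 has rank 0. Corank 2; j^3 = u^2*v has shape L^2 M (L != M), so D-series; mu = 5 gives D_5.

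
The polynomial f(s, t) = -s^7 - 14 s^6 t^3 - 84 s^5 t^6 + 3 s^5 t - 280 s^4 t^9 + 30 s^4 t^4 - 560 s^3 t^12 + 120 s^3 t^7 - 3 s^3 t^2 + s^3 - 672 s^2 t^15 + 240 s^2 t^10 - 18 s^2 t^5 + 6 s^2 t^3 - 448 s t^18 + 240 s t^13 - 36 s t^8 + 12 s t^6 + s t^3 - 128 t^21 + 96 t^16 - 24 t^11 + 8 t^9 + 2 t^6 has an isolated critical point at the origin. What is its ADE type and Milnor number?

Type E_7, Milnor number mu = 7.

The Hessian of f at 0 has rank 0. Corank 2; j^3 = s^3 is a perfect cube, so E-series; the 4-jet and mu = 7 give E_7.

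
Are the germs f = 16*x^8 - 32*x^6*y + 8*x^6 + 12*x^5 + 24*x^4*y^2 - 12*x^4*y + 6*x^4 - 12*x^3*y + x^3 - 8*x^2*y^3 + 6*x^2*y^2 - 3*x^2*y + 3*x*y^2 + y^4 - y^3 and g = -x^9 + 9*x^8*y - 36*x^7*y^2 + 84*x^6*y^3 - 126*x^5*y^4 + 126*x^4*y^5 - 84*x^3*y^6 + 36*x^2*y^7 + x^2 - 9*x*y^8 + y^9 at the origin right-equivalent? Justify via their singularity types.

No.

The Hessian of f at 0 has rank 0. Corank 2; j^3 = (x - y)^3 is a perfect cube, so E-series; the 4-jet and mu = 6 give E_6. The Hessian of g at 0 has rank 1. Corank 1: A-series; mu = 8 gives A_8. f is E_6 but g is A_8, hence not right-equivalent.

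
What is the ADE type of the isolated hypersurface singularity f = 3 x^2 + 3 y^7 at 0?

The Hessian of f at 0 has rank 1. Corank 1: A-series; mu = 6 gives A_6.

A6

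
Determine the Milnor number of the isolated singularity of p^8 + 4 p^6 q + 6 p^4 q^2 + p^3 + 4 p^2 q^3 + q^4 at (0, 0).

The Hessian of f at 0 is [[0, 0], [0, 0]] with rank 0, so corank 2. A Groebner basis of the Jacobian ideal J(f) in C{p,q} is {q^3, p^2}; counting standard monomials gives mu = 6. Corank 2; j^3 = p^3 is a perfect cube, so E-series; the 4-jet and mu = 6 give E_6.

6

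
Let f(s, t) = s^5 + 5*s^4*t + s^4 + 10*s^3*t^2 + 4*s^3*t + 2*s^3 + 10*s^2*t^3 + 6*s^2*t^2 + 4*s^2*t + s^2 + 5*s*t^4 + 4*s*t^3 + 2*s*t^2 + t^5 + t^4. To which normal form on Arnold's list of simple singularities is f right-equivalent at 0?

The Hessian of f at 0 has rank 1. Corank 1: A-series; mu = 4 gives A_4.

A_4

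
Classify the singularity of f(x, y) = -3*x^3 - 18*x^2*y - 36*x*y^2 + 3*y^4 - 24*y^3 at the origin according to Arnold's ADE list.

E_{6}

The Hessian of f at 0 has rank 0. Corank 2; j^3 = -3*(x + 2*y)^3 is a perfect cube, so E-series; the 4-jet and mu = 6 give E_6.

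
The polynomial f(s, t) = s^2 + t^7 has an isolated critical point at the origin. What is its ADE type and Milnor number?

The Hessian of f at 0 has rank 1. Corank 1: A-series; mu = 6 gives A_6.

Type A_6, Milnor number mu = 6.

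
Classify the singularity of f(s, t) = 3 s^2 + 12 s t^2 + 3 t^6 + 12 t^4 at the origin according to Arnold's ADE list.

A5

The Hessian of f at 0 has rank 1. Corank 1: A-series; mu = 5 gives A_5.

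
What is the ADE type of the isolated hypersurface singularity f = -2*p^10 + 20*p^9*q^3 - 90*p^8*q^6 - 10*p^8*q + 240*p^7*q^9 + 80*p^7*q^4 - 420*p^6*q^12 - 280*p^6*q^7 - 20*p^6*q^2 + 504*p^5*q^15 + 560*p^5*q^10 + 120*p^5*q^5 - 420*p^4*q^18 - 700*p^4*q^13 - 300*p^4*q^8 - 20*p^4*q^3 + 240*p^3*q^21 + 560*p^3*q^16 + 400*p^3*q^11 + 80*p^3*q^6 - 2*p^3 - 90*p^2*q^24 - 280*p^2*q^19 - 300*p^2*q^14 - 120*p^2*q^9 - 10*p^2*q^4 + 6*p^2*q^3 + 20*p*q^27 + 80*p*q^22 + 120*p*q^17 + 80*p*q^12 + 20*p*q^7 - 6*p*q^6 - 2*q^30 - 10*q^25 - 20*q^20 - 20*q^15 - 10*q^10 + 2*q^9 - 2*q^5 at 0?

E8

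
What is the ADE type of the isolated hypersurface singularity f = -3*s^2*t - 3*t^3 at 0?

The Hessian of f at 0 is [[0, 0], [0, 0]] with rank 0, so corank 2. A Groebner basis of the Jacobian ideal J(f) in C{s,t} is {t^3, s^2 + 3*t^2, s*t}; counting standard monomials gives mu = 4. Corank 2; j^3 = -3*t*(s^2 + t^2) splits into three distinct lines over C (the quadratic factor has nonzero discriminant), so D_4.

D_{4}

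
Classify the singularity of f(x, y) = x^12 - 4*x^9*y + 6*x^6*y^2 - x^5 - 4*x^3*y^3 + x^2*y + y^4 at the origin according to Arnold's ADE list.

D_{5}

The Hessian of f at 0 is [[0, 0], [0, 0]] with rank 0, so corank 2. A Groebner basis of the Jacobian ideal J(f) in C{x,y} is {x^3, x^2/4 + y^3, x*y}; counting standard monomials gives mu = 5. Corank 2; j^3 = x^2*y has shape L^2 M (L != M), so D-series; mu = 5 gives D_5.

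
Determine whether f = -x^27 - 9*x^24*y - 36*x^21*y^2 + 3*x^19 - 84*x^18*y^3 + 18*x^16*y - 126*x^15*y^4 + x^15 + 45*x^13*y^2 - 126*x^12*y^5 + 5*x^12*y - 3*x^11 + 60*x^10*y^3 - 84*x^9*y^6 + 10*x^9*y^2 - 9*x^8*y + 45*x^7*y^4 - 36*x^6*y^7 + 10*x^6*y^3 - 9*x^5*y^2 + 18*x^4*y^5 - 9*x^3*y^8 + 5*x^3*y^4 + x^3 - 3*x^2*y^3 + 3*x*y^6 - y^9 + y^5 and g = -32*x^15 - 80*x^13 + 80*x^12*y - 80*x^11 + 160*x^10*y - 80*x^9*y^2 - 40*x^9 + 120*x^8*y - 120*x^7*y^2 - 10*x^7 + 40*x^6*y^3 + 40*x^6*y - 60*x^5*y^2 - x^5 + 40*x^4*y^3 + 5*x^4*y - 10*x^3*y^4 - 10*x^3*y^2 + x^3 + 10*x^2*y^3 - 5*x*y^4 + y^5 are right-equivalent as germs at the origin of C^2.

Yes.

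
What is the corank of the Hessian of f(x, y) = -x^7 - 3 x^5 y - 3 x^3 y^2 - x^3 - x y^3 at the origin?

2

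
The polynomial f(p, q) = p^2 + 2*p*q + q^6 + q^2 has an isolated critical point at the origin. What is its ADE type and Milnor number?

Type A_{5}, Milnor number mu = 5.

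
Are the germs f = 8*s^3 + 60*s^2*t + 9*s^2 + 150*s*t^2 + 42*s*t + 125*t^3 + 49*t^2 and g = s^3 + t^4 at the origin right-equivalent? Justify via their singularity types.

No.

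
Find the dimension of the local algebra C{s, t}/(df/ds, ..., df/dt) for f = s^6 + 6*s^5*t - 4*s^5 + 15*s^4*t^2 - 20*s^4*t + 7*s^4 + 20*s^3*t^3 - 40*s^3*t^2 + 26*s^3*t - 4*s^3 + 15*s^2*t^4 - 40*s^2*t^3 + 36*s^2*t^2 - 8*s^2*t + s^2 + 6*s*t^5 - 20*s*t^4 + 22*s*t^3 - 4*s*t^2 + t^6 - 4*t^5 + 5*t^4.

3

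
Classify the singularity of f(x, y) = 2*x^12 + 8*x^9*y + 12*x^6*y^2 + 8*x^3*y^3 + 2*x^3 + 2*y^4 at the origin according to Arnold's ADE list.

E_6

The Hessian of f at 0 has rank 0. Corank 2; j^3 = 2*x^3 is a perfect cube, so E-series; the 4-jet and mu = 6 give E_6.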